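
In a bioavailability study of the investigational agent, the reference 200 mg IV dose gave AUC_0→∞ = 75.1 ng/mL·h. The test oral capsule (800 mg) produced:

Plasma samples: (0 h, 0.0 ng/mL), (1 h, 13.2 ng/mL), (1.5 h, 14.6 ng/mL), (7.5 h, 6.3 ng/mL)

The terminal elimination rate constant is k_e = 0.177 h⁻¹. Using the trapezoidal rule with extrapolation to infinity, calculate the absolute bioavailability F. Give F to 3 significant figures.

Trapezoidal AUC_0→7.5 (oral capsule):
  [0→1]: (0.0+13.2)/2 × 1 = 6.6
  [1→1.5]: (13.2+14.6)/2 × 0.5 = 6.95
  [1.5→7.5]: (14.6+6.3)/2 × 6 = 62.7
  Sum = 76.25 ng/mL·h
Tail: C_last/k_e = 6.3/0.177 = 35.593
AUC_0→∞ (oral capsule) = 76.25 + 35.593 = 111.843 ng/mL·h
F = (AUC_ev/D_ev)/(AUC_iv/D_iv) = (111.843/800)/(75.1/200) = 0.13980375/0.3755 = 0.3723

F = 0.372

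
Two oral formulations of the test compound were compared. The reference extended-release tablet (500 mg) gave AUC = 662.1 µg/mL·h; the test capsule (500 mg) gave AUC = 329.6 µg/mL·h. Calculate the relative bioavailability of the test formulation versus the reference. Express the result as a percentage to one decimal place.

F_rel = 49.8%

F_rel = (AUC_test/D_test) / (AUC_ref/D_ref)
      = (329.6/500) / (662.1/500)
      = 0.6592 / 1.3242 = 0.4978 = 49.78%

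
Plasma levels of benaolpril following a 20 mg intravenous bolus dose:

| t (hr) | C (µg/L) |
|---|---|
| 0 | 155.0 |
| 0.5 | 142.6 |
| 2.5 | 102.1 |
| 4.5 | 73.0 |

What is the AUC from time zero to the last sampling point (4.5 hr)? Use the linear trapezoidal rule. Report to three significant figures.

AUC = 494 µg/L·hr

Trapezoidal AUC_0→4.5:
  [0→0.5]: (155.0+142.6)/2 × 0.5 = 74.4
  [0.5→2.5]: (142.6+102.1)/2 × 2 = 244.7
  [2.5→4.5]: (102.1+73.0)/2 × 2 = 175.1
  Sum = 494.2 µg/L·hr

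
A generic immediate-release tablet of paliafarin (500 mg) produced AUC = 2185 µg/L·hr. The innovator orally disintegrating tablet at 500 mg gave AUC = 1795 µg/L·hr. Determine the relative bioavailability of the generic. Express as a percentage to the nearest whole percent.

F_rel = (AUC_test/D_test) / (AUC_ref/D_ref)
      = (2185/500) / (1795/500)
      = 4.37 / 3.59 = 1.2173 = 121.73%

F_rel = 122%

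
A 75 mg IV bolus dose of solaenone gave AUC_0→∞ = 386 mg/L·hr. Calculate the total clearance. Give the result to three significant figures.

CL = Dose_iv / AUC_0→∞
   = 75 / 386 = 0.194301 L/hr

CL = 0.194 L/hr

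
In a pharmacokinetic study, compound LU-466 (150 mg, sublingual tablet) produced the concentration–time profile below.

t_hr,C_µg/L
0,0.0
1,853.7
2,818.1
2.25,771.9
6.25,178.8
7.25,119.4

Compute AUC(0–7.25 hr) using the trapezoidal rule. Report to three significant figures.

Trapezoidal AUC_0→7.25:
  [0→1]: (0.0+853.7)/2 × 1 = 426.85
  [1→2]: (853.7+818.1)/2 × 1 = 835.9
  [2→2.25]: (818.1+771.9)/2 × 0.25 = 198.75
  [2.25→6.25]: (771.9+178.8)/2 × 4 = 1901.4
  [6.25→7.25]: (178.8+119.4)/2 × 1 = 149.1
  Sum = 3512.0 µg/L·hr

AUC = 3510 µg/L·hr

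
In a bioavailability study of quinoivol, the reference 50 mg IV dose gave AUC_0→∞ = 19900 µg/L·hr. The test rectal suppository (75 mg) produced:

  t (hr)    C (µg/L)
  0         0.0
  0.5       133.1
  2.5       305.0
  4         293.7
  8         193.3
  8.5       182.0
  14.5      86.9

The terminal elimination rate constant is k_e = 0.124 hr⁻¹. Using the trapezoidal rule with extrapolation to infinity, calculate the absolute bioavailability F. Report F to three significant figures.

Trapezoidal AUC_0→14.5 (rectal suppository):
  [0→0.5]: (0.0+133.1)/2 × 0.5 = 33.275
  [0.5→2.5]: (133.1+305.0)/2 × 2 = 438.1
  [2.5→4]: (305.0+293.7)/2 × 1.5 = 449.025
  [4→8]: (293.7+193.3)/2 × 4 = 974.0
  [8→8.5]: (193.3+182.0)/2 × 0.5 = 93.825
  [8.5→14.5]: (182.0+86.9)/2 × 6 = 806.7
  Sum = 2794.925 µg/L·hr
Tail: C_last/k_e = 86.9/0.124 = 700.806
AUC_0→∞ (rectal suppository) = 2794.925 + 700.806 = 3495.731 µg/L·hr
F = (AUC_ev/D_ev)/(AUC_iv/D_iv) = (3495.731/75)/(19900/50) = 46.6097/398 = 0.1171

F = 0.117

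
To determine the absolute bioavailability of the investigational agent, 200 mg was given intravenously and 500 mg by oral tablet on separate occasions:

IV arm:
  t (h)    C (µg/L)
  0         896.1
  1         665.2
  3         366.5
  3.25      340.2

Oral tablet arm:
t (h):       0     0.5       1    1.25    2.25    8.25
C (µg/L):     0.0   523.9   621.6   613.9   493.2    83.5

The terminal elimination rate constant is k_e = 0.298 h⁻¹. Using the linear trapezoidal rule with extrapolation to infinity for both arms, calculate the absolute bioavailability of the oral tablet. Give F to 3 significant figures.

F = 0.412

Trapezoidal AUC_0→3.25 (IV):
  [0→1]: (896.1+665.2)/2 × 1 = 780.65
  [1→3]: (665.2+366.5)/2 × 2 = 1031.7
  [3→3.25]: (366.5+340.2)/2 × 0.25 = 88.3375
  Sum = 1900.6875 µg/L·h
IV tail: 340.2/0.298 = 1141.611; AUC_iv,0→∞ = 1900.6875 + 1141.611 = 3042.2985 µg/L·h
Trapezoidal AUC_0→8.25 (oral tablet):
  [0→0.5]: (0.0+523.9)/2 × 0.5 = 130.975
  [0.5→1]: (523.9+621.6)/2 × 0.5 = 286.375
  [1→1.25]: (621.6+613.9)/2 × 0.25 = 154.4375
  [1.25→2.25]: (613.9+493.2)/2 × 1 = 553.55
  [2.25→8.25]: (493.2+83.5)/2 × 6 = 1730.1
  Sum = 2855.4375 µg/L·h
oral tablet tail: 83.5/0.298 = 280.201; AUC_ev,0→∞ = 2855.4375 + 280.201 = 3135.6385 µg/L·h
F = (AUC_ev/D_ev)/(AUC_iv/D_iv) = (3135.6385/500)/(3042.2985/200) = 6.271277/15.2115 = 0.4123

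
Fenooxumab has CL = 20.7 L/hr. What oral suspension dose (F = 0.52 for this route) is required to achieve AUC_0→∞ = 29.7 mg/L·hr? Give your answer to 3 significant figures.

Dose = CL × AUC_0→∞ / F
     = 20.7 × 29.7 / 0.52 = 1182.29 mg

Dose = 1180 mg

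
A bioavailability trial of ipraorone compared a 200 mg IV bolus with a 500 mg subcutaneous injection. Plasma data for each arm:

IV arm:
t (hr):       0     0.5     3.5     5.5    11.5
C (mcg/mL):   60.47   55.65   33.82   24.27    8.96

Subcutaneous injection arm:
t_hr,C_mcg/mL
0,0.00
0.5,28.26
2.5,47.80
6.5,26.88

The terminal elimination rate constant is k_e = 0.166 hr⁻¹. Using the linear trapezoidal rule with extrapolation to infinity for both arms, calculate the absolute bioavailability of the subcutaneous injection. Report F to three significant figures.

F = 0.421

Trapezoidal AUC_0→11.5 (IV):
  [0→0.5]: (60.47+55.65)/2 × 0.5 = 29.03
  [0.5→3.5]: (55.65+33.82)/2 × 3 = 134.205
  [3.5→5.5]: (33.82+24.27)/2 × 2 = 58.09
  [5.5→11.5]: (24.27+8.96)/2 × 6 = 99.69
  Sum = 321.015 mcg/mL·hr
IV tail: 8.96/0.166 = 53.976; AUC_iv,0→∞ = 321.015 + 53.976 = 374.991 mcg/mL·hr
Trapezoidal AUC_0→6.5 (subcutaneous injection):
  [0→0.5]: (0.00+28.26)/2 × 0.5 = 7.065
  [0.5→2.5]: (28.26+47.80)/2 × 2 = 76.06
  [2.5→6.5]: (47.80+26.88)/2 × 4 = 149.36
  Sum = 232.485 mcg/mL·hr
subcutaneous injection tail: 26.88/0.166 = 161.928; AUC_ev,0→∞ = 232.485 + 161.928 = 394.413 mcg/mL·hr
F = (AUC_ev/D_ev)/(AUC_iv/D_iv) = (394.413/500)/(374.991/200) = 0.788826/1.874955 = 0.4207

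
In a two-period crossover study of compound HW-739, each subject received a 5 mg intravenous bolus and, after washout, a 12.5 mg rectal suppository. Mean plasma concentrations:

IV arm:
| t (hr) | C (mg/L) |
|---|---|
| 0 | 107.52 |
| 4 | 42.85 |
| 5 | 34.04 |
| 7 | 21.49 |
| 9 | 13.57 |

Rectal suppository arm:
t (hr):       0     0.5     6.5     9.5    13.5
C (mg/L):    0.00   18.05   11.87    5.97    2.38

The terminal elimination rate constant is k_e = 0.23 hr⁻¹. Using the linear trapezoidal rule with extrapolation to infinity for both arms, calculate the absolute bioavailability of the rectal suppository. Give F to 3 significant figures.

F = 0.121

Trapezoidal AUC_0→9 (IV):
  [0→4]: (107.52+42.85)/2 × 4 = 300.74
  [4→5]: (42.85+34.04)/2 × 1 = 38.445
  [5→7]: (34.04+21.49)/2 × 2 = 55.53
  [7→9]: (21.49+13.57)/2 × 2 = 35.06
  Sum = 429.775 mg/L·hr
IV tail: 13.57/0.23 = 59.000; AUC_iv,0→∞ = 429.775 + 59.000 = 488.775 mg/L·hr
Trapezoidal AUC_0→13.5 (rectal suppository):
  [0→0.5]: (0.00+18.05)/2 × 0.5 = 4.5125
  [0.5→6.5]: (18.05+11.87)/2 × 6 = 89.76
  [6.5→9.5]: (11.87+5.97)/2 × 3 = 26.76
  [9.5→13.5]: (5.97+2.38)/2 × 4 = 16.7
  Sum = 137.7325 mg/L·hr
rectal suppository tail: 2.38/0.23 = 10.348; AUC_ev,0→∞ = 137.7325 + 10.348 = 148.0805 mg/L·hr
F = (AUC_ev/D_ev)/(AUC_iv/D_iv) = (148.0805/12.5)/(488.775/5) = 11.84644/97.755 = 0.1212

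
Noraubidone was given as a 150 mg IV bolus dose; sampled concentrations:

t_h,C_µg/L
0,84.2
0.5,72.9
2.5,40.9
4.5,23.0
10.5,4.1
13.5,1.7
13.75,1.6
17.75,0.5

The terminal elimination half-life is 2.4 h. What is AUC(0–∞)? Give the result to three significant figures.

Trapezoidal AUC_0→17.75:
  [0→0.5]: (84.2+72.9)/2 × 0.5 = 39.275
  [0.5→2.5]: (72.9+40.9)/2 × 2 = 113.8
  [2.5→4.5]: (40.9+23.0)/2 × 2 = 63.9
  [4.5→10.5]: (23.0+4.1)/2 × 6 = 81.3
  [10.5→13.5]: (4.1+1.7)/2 × 3 = 8.7
  [13.5→13.75]: (1.7+1.6)/2 × 0.25 = 0.4125
  [13.75→17.75]: (1.6+0.5)/2 × 4 = 4.2
  Sum = 311.5875 µg/L·h
k_e = ln2 / t½ = 0.693147 / 2.4 = 0.2888 h^-1
Extrapolated tail: C_last / k_e = 0.5 / 0.2888 = 1.731
AUC_0→∞ = 311.5875 + 1.731 = 313.3185 µg/L·h

AUC = 313 µg/L·h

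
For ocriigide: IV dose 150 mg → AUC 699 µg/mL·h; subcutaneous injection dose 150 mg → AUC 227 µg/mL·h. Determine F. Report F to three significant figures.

F = (AUC_ev / D_ev) / (AUC_iv / D_iv)
  = (227/150) / (699/150)
  = 1.51333 / 4.66 = 0.3247

F = 0.325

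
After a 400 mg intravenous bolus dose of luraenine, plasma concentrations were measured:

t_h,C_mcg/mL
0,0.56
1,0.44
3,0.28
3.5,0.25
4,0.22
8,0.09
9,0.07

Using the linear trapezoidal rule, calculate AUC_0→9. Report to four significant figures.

Trapezoidal AUC_0→9:
  [0→1]: (0.56+0.44)/2 × 1 = 0.5
  [1→3]: (0.44+0.28)/2 × 2 = 0.72
  [3→3.5]: (0.28+0.25)/2 × 0.5 = 0.1325
  [3.5→4]: (0.25+0.22)/2 × 0.5 = 0.1175
  [4→8]: (0.22+0.09)/2 × 4 = 0.62
  [8→9]: (0.09+0.07)/2 × 1 = 0.08
  Sum = 2.17 mcg/mL·h

AUC = 2.170 mcg/mL·h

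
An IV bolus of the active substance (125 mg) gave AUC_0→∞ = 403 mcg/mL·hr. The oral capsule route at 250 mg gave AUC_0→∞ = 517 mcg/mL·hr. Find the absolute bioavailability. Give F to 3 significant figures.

F = (AUC_ev / D_ev) / (AUC_iv / D_iv)
  = (517/250) / (403/125)
  = 2.068 / 3.224 = 0.6414

F = 0.641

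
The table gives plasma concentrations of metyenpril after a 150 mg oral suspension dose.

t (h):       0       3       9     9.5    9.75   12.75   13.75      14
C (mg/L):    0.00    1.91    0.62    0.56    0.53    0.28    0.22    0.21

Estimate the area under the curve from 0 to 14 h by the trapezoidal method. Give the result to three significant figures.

Trapezoidal AUC_0→14:
  [0→3]: (0.00+1.91)/2 × 3 = 2.865
  [3→9]: (1.91+0.62)/2 × 6 = 7.59
  [9→9.5]: (0.62+0.56)/2 × 0.5 = 0.295
  [9.5→9.75]: (0.56+0.53)/2 × 0.25 = 0.13625
  [9.75→12.75]: (0.53+0.28)/2 × 3 = 1.215
  [12.75→13.75]: (0.28+0.22)/2 × 1 = 0.25
  [13.75→14]: (0.22+0.21)/2 × 0.25 = 0.05375
  Sum = 12.405 mg/L·h

AUC = 12.4 mg/L·h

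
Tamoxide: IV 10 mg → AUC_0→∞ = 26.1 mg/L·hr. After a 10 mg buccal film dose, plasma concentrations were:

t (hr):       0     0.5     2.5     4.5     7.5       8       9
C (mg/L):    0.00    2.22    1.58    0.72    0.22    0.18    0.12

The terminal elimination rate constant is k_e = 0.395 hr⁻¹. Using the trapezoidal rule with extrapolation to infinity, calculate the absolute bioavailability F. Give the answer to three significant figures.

Trapezoidal AUC_0→9 (buccal film):
  [0→0.5]: (0.00+2.22)/2 × 0.5 = 0.555
  [0.5→2.5]: (2.22+1.58)/2 × 2 = 3.8
  [2.5→4.5]: (1.58+0.72)/2 × 2 = 2.3
  [4.5→7.5]: (0.72+0.22)/2 × 3 = 1.41
  [7.5→8]: (0.22+0.18)/2 × 0.5 = 0.1
  [8→9]: (0.18+0.12)/2 × 1 = 0.15
  Sum = 8.315 mg/L·hr
Tail: C_last/k_e = 0.12/0.395 = 0.304
AUC_0→∞ (buccal film) = 8.315 + 0.304 = 8.619 mg/L·hr
F = (AUC_ev/D_ev)/(AUC_iv/D_iv) = (8.619/10)/(26.1/10) = 0.8619/2.61 = 0.3302

F = 0.330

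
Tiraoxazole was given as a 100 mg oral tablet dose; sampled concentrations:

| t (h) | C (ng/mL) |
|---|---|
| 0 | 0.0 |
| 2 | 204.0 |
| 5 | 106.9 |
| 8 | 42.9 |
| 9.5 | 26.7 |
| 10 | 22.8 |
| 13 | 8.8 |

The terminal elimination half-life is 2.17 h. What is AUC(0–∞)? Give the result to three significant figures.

Trapezoidal AUC_0→13:
  [0→2]: (0.0+204.0)/2 × 2 = 204.0
  [2→5]: (204.0+106.9)/2 × 3 = 466.35
  [5→8]: (106.9+42.9)/2 × 3 = 224.7
  [8→9.5]: (42.9+26.7)/2 × 1.5 = 52.2
  [9.5→10]: (26.7+22.8)/2 × 0.5 = 12.375
  [10→13]: (22.8+8.8)/2 × 3 = 47.4
  Sum = 1007.025 ng/mL·h
k_e = ln2 / t½ = 0.693147 / 2.17 = 0.3194 h^-1
Extrapolated tail: C_last / k_e = 8.8 / 0.3194 = 27.552
AUC_0→∞ = 1007.025 + 27.552 = 1034.577 ng/mL·h

AUC = 1030 ng/mL·h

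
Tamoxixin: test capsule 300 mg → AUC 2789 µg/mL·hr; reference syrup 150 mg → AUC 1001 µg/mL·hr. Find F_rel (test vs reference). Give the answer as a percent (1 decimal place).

F_rel = (AUC_test/D_test) / (AUC_ref/D_ref)
      = (2789/300) / (1001/150)
      = 9.29667 / 6.67333 = 1.3931 = 139.31%

F_rel = 139.3%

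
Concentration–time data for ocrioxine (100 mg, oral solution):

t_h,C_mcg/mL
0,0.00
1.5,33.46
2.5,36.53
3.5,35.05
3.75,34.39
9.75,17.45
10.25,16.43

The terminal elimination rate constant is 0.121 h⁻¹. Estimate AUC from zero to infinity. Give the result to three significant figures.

Trapezoidal AUC_0→10.25:
  [0→1.5]: (0.00+33.46)/2 × 1.5 = 25.095
  [1.5→2.5]: (33.46+36.53)/2 × 1 = 34.995
  [2.5→3.5]: (36.53+35.05)/2 × 1 = 35.79
  [3.5→3.75]: (35.05+34.39)/2 × 0.25 = 8.68
  [3.75→9.75]: (34.39+17.45)/2 × 6 = 155.52
  [9.75→10.25]: (17.45+16.43)/2 × 0.5 = 8.47
  Sum = 268.55 mcg/mL·h
Extrapolated tail: C_last / k_e = 16.43 / 0.121 = 135.785
AUC_0→∞ = 268.55 + 135.785 = 404.335 mcg/mL·h

AUC = 404 mcg/mL·h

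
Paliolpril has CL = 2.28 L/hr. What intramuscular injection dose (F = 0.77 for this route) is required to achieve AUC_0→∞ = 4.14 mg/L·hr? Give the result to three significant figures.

Dose = 12.3 mg

Dose = CL × AUC_0→∞ / F
     = 2.28 × 4.14 / 0.77 = 12.2587 mg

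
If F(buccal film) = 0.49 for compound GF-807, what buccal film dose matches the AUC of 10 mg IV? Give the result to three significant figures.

For equal systemic exposure: F × D_ev = D_iv
D_ev = D_iv / F = 10 / 0.49 = 20.4082 mg

D_buccal = 20.4 mg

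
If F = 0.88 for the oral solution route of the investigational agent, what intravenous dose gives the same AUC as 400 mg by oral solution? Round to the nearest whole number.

Systemic exposure from an extravascular dose = F × D_ev, so the equivalent IV dose is F × D_ev.
D_iv = F × D_ev = 0.88 × 400 = 352 mg

D_iv = 352 mg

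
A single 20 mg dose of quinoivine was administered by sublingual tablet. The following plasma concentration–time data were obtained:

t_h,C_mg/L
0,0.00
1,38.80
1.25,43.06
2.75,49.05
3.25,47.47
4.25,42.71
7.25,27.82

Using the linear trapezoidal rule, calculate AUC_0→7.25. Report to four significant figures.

Trapezoidal AUC_0→7.25:
  [0→1]: (0.00+38.80)/2 × 1 = 19.4
  [1→1.25]: (38.80+43.06)/2 × 0.25 = 10.2325
  [1.25→2.75]: (43.06+49.05)/2 × 1.5 = 69.0825
  [2.75→3.25]: (49.05+47.47)/2 × 0.5 = 24.13
  [3.25→4.25]: (47.47+42.71)/2 × 1 = 45.09
  [4.25→7.25]: (42.71+27.82)/2 × 3 = 105.795
  Sum = 273.73 mg/L·h

AUC = 273.7 mg/L·h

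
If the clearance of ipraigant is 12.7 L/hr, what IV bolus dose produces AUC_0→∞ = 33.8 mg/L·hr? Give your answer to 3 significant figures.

Dose_iv = CL × AUC_0→∞
     = 12.7 × 33.8 = 429.26 mg

Dose = 429 mg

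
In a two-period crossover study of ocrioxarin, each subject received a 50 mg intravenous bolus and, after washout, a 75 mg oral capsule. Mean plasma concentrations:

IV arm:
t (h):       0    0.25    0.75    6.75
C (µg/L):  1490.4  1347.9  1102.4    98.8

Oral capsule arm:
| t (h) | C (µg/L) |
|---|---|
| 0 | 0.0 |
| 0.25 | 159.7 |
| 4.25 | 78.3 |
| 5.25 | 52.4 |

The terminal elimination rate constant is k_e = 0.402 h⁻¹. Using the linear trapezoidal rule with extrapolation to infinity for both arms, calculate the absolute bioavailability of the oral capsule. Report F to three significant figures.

F = 0.0957

Trapezoidal AUC_0→6.75 (IV):
  [0→0.25]: (1490.4+1347.9)/2 × 0.25 = 354.7875
  [0.25→0.75]: (1347.9+1102.4)/2 × 0.5 = 612.575
  [0.75→6.75]: (1102.4+98.8)/2 × 6 = 3603.6
  Sum = 4570.9625 µg/L·h
IV tail: 98.8/0.402 = 245.771; AUC_iv,0→∞ = 4570.9625 + 245.771 = 4816.7335 µg/L·h
Trapezoidal AUC_0→5.25 (oral capsule):
  [0→0.25]: (0.0+159.7)/2 × 0.25 = 19.9625
  [0.25→4.25]: (159.7+78.3)/2 × 4 = 476.0
  [4.25→5.25]: (78.3+52.4)/2 × 1 = 65.35
  Sum = 561.3125 µg/L·h
oral capsule tail: 52.4/0.402 = 130.348; AUC_ev,0→∞ = 561.3125 + 130.348 = 691.6605 µg/L·h
F = (AUC_ev/D_ev)/(AUC_iv/D_iv) = (691.6605/75)/(4816.7335/50) = 9.22214/96.33467 = 0.0957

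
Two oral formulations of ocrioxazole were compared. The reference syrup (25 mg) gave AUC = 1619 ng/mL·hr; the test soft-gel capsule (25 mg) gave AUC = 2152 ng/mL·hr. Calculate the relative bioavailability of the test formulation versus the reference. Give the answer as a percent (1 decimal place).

F_rel = 132.9%

F_rel = (AUC_test/D_test) / (AUC_ref/D_ref)
      = (2152/25) / (1619/25)
      = 86.08 / 64.76 = 1.3292 = 132.92%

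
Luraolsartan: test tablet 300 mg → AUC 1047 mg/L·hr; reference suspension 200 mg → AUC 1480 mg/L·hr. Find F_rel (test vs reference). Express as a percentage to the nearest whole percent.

F_rel = (AUC_test/D_test) / (AUC_ref/D_ref)
      = (1047/300) / (1480/200)
      = 3.49 / 7.4 = 0.4716 = 47.16%

F_rel = 47%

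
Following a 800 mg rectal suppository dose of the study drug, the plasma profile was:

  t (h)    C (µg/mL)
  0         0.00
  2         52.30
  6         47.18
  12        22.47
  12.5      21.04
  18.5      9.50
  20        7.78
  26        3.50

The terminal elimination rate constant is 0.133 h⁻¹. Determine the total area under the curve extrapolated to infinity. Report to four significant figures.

Trapezoidal AUC_0→26:
  [0→2]: (0.00+52.30)/2 × 2 = 52.3
  [2→6]: (52.30+47.18)/2 × 4 = 198.96
  [6→12]: (47.18+22.47)/2 × 6 = 208.95
  [12→12.5]: (22.47+21.04)/2 × 0.5 = 10.8775
  [12.5→18.5]: (21.04+9.50)/2 × 6 = 91.62
  [18.5→20]: (9.50+7.78)/2 × 1.5 = 12.96
  [20→26]: (7.78+3.50)/2 × 6 = 33.84
  Sum = 609.5075 µg/mL·h
Extrapolated tail: C_last / k_e = 3.50 / 0.133 = 26.316
AUC_0→∞ = 609.5075 + 26.316 = 635.8235 µg/mL·h

AUC = 635.8 µg/mL·h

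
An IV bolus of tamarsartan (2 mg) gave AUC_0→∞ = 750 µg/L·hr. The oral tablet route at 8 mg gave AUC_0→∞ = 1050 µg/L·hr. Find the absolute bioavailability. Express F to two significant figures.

F = (AUC_ev / D_ev) / (AUC_iv / D_iv)
  = (1050/8) / (750/2)
  = 131.25 / 375 = 0.3500

F = 0.35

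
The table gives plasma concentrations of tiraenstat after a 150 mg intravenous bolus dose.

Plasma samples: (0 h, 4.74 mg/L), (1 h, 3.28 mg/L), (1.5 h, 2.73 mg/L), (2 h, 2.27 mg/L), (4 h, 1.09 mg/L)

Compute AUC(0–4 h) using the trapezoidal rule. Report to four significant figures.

Trapezoidal AUC_0→4:
  [0→1]: (4.74+3.28)/2 × 1 = 4.01
  [1→1.5]: (3.28+2.73)/2 × 0.5 = 1.5025
  [1.5→2]: (2.73+2.27)/2 × 0.5 = 1.25
  [2→4]: (2.27+1.09)/2 × 2 = 3.36
  Sum = 10.1225 mg/L·h

AUC = 10.12 mg/L·h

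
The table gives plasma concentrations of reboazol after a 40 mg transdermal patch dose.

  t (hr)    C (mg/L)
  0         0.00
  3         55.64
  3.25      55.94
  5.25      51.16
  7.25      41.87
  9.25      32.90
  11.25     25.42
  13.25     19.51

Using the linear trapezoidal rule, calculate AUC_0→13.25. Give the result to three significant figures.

AUC = 476 mg/L·hr

Trapezoidal AUC_0→13.25:
  [0→3]: (0.00+55.64)/2 × 3 = 83.46
  [3→3.25]: (55.64+55.94)/2 × 0.25 = 13.9475
  [3.25→5.25]: (55.94+51.16)/2 × 2 = 107.1
  [5.25→7.25]: (51.16+41.87)/2 × 2 = 93.03
  [7.25→9.25]: (41.87+32.90)/2 × 2 = 74.77
  [9.25→11.25]: (32.90+25.42)/2 × 2 = 58.32
  [11.25→13.25]: (25.42+19.51)/2 × 2 = 44.93
  Sum = 475.5575 mg/L·hr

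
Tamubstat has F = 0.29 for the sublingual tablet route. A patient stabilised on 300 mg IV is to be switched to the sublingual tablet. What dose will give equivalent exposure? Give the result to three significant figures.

For equal systemic exposure: F × D_ev = D_iv
D_ev = D_iv / F = 300 / 0.29 = 1034.48 mg

D_sublingual = 1030 mg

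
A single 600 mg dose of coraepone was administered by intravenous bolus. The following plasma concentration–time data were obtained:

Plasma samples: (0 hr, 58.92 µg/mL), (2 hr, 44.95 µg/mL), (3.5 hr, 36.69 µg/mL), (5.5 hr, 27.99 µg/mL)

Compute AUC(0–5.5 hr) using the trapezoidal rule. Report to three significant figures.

AUC = 230 µg/mL·hr

Trapezoidal AUC_0→5.5:
  [0→2]: (58.92+44.95)/2 × 2 = 103.87
  [2→3.5]: (44.95+36.69)/2 × 1.5 = 61.23
  [3.5→5.5]: (36.69+27.99)/2 × 2 = 64.68
  Sum = 229.78 µg/mL·hr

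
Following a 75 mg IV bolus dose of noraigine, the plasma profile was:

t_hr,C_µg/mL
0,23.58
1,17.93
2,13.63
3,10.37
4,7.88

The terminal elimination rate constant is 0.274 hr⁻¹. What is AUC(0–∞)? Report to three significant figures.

AUC = 86.4 µg/mL·hr

Trapezoidal AUC_0→4:
  [0→1]: (23.58+17.93)/2 × 1 = 20.755
  [1→2]: (17.93+13.63)/2 × 1 = 15.78
  [2→3]: (13.63+10.37)/2 × 1 = 12.0
  [3→4]: (10.37+7.88)/2 × 1 = 9.125
  Sum = 57.66 µg/mL·hr
Extrapolated tail: C_last / k_e = 7.88 / 0.274 = 28.759
AUC_0→∞ = 57.66 + 28.759 = 86.419 µg/mL·hr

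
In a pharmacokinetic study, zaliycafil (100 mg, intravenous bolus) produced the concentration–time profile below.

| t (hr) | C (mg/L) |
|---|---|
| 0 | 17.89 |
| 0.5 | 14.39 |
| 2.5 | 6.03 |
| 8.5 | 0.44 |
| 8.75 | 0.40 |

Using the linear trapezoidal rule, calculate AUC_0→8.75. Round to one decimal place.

AUC = 48.0 mg/L·hr

Trapezoidal AUC_0→8.75:
  [0→0.5]: (17.89+14.39)/2 × 0.5 = 8.07
  [0.5→2.5]: (14.39+6.03)/2 × 2 = 20.42
  [2.5→8.5]: (6.03+0.44)/2 × 6 = 19.41
  [8.5→8.75]: (0.44+0.40)/2 × 0.25 = 0.105
  Sum = 48.005 mg/L·hr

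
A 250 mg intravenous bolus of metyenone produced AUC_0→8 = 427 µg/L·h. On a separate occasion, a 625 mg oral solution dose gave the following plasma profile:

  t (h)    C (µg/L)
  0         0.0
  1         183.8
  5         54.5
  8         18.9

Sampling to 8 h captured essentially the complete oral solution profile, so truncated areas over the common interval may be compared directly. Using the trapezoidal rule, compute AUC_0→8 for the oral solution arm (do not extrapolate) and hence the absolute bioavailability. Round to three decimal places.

Trapezoidal AUC_0→8 (oral solution):
  [0→1]: (0.0+183.8)/2 × 1 = 91.9
  [1→5]: (183.8+54.5)/2 × 4 = 476.6
  [5→8]: (54.5+18.9)/2 × 3 = 110.1
  Sum = 678.6 µg/L·h
F = (AUC_ev/D_ev)/(AUC_iv/D_iv) = (678.6/625)/(427/250) = 1.08576/1.708 = 0.6357

F = 0.636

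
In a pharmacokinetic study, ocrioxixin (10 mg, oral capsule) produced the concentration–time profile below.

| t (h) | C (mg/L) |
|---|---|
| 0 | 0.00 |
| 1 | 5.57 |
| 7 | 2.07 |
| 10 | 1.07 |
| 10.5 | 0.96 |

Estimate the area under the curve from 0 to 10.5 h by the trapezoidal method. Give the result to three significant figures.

Trapezoidal AUC_0→10.5:
  [0→1]: (0.00+5.57)/2 × 1 = 2.785
  [1→7]: (5.57+2.07)/2 × 6 = 22.92
  [7→10]: (2.07+1.07)/2 × 3 = 4.71
  [10→10.5]: (1.07+0.96)/2 × 0.5 = 0.5075
  Sum = 30.9225 mg/L·h

AUC = 30.9 mg/L·h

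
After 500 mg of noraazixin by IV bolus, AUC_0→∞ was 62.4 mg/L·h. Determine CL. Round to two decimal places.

CL = Dose_iv / AUC_0→∞
   = 500 / 62.4 = 8.01282 L/h

CL = 8.01 L/h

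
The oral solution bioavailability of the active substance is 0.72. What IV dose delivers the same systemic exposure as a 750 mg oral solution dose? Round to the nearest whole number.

Systemic exposure from an extravascular dose = F × D_ev, so the equivalent IV dose is F × D_ev.
D_iv = F × D_ev = 0.72 × 750 = 540 mg

D_iv = 540 mg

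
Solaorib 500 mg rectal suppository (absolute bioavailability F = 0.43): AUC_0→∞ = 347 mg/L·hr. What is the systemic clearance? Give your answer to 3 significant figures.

CL = 0.620 L/hr

CL = F × Dose / AUC_0→∞
   = 0.43 × 500 / 347 = 0.619597 L/hr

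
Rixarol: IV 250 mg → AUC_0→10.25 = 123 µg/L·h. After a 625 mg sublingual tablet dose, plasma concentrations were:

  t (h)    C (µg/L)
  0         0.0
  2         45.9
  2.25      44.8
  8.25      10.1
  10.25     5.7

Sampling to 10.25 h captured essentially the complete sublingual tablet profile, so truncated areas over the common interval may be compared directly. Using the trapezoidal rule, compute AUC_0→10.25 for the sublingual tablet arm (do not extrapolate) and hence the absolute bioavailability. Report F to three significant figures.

F = 0.773

Trapezoidal AUC_0→10.25 (sublingual tablet):
  [0→2]: (0.0+45.9)/2 × 2 = 45.9
  [2→2.25]: (45.9+44.8)/2 × 0.25 = 11.3375
  [2.25→8.25]: (44.8+10.1)/2 × 6 = 164.7
  [8.25→10.25]: (10.1+5.7)/2 × 2 = 15.8
  Sum = 237.7375 µg/L·h
F = (AUC_ev/D_ev)/(AUC_iv/D_iv) = (237.7375/625)/(123/250) = 0.38038/0.492 = 0.7731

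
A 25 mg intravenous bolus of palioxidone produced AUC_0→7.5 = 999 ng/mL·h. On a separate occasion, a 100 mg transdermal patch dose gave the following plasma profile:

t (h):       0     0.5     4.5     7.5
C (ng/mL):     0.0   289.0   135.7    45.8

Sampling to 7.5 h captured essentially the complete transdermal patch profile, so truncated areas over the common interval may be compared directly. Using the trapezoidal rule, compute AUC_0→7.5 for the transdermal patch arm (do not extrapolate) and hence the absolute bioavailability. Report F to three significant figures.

Trapezoidal AUC_0→7.5 (transdermal patch):
  [0→0.5]: (0.0+289.0)/2 × 0.5 = 72.25
  [0.5→4.5]: (289.0+135.7)/2 × 4 = 849.4
  [4.5→7.5]: (135.7+45.8)/2 × 3 = 272.25
  Sum = 1193.9 ng/mL·h
F = (AUC_ev/D_ev)/(AUC_iv/D_iv) = (1193.9/100)/(999/25) = 11.939/39.96 = 0.2988

F = 0.299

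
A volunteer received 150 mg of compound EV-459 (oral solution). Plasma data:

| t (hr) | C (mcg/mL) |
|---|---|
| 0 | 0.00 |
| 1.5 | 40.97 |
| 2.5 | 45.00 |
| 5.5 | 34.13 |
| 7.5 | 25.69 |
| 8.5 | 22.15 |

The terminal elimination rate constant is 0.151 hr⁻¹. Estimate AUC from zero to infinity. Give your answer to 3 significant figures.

Trapezoidal AUC_0→8.5:
  [0→1.5]: (0.00+40.97)/2 × 1.5 = 30.7275
  [1.5→2.5]: (40.97+45.00)/2 × 1 = 42.985
  [2.5→5.5]: (45.00+34.13)/2 × 3 = 118.695
  [5.5→7.5]: (34.13+25.69)/2 × 2 = 59.82
  [7.5→8.5]: (25.69+22.15)/2 × 1 = 23.92
  Sum = 276.1475 mcg/mL·hr
Extrapolated tail: C_last / k_e = 22.15 / 0.151 = 146.689
AUC_0→∞ = 276.1475 + 146.689 = 422.8365 mcg/mL·hr

AUC = 423 mcg/mL·hr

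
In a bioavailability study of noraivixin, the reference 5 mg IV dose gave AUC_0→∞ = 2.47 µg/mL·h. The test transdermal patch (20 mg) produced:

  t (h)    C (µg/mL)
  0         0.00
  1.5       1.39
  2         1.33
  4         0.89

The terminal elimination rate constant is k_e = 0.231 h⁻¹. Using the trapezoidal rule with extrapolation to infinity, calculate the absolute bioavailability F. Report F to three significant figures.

Trapezoidal AUC_0→4 (transdermal patch):
  [0→1.5]: (0.00+1.39)/2 × 1.5 = 1.0425
  [1.5→2]: (1.39+1.33)/2 × 0.5 = 0.68
  [2→4]: (1.33+0.89)/2 × 2 = 2.22
  Sum = 3.9425 µg/mL·h
Tail: C_last/k_e = 0.89/0.231 = 3.853
AUC_0→∞ (transdermal patch) = 3.9425 + 3.853 = 7.7955 µg/mL·h
F = (AUC_ev/D_ev)/(AUC_iv/D_iv) = (7.7955/20)/(2.47/5) = 0.389775/0.494 = 0.7890

F = 0.789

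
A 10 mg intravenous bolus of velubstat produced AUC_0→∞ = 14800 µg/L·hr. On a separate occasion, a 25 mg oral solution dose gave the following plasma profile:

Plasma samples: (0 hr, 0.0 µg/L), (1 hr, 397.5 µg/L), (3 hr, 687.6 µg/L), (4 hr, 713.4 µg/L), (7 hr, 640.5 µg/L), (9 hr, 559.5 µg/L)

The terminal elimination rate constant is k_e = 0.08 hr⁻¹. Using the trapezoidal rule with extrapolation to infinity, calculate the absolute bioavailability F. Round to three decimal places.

F = 0.330

Trapezoidal AUC_0→9 (oral solution):
  [0→1]: (0.0+397.5)/2 × 1 = 198.75
  [1→3]: (397.5+687.6)/2 × 2 = 1085.1
  [3→4]: (687.6+713.4)/2 × 1 = 700.5
  [4→7]: (713.4+640.5)/2 × 3 = 2030.85
  [7→9]: (640.5+559.5)/2 × 2 = 1200.0
  Sum = 5215.2 µg/L·hr
Tail: C_last/k_e = 559.5/0.08 = 6993.750
AUC_0→∞ (oral solution) = 5215.2 + 6993.750 = 12208.95 µg/L·hr
F = (AUC_ev/D_ev)/(AUC_iv/D_iv) = (12208.95/25)/(14800/10) = 488.358/1480 = 0.3300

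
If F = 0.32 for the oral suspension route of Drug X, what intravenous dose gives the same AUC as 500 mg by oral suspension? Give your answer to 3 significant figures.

D_iv = 160 mg

Systemic exposure from an extravascular dose = F × D_ev, so the equivalent IV dose is F × D_ev.
D_iv = F × D_ev = 0.32 × 500 = 160 mg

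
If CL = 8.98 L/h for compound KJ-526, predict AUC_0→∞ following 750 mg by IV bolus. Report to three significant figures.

AUC = 83.5 mg/L·h

AUC_0→∞ = Dose_iv / CL
        = 750 / 8.98 = 83.5189 mg/L·h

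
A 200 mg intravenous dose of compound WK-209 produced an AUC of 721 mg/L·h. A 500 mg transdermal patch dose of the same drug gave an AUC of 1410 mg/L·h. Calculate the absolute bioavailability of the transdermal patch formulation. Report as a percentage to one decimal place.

F = (AUC_ev / D_ev) / (AUC_iv / D_iv)
  = (1410/500) / (721/200)
  = 2.82 / 3.605 = 0.7822
  = 78.22%

F = 78.2%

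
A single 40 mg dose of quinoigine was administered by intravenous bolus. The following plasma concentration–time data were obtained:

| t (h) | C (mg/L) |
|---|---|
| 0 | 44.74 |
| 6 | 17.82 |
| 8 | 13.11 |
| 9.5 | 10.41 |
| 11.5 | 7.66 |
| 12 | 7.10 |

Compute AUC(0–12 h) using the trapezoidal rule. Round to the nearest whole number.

AUC = 258 mg/L·h

Trapezoidal AUC_0→12:
  [0→6]: (44.74+17.82)/2 × 6 = 187.68
  [6→8]: (17.82+13.11)/2 × 2 = 30.93
  [8→9.5]: (13.11+10.41)/2 × 1.5 = 17.64
  [9.5→11.5]: (10.41+7.66)/2 × 2 = 18.07
  [11.5→12]: (7.66+7.10)/2 × 0.5 = 3.69
  Sum = 258.01 mg/L·h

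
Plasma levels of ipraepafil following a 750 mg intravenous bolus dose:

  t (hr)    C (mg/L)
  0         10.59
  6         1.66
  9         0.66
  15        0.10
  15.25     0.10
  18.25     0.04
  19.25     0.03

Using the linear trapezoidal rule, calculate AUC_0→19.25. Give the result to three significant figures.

Trapezoidal AUC_0→19.25:
  [0→6]: (10.59+1.66)/2 × 6 = 36.75
  [6→9]: (1.66+0.66)/2 × 3 = 3.48
  [9→15]: (0.66+0.10)/2 × 6 = 2.28
  [15→15.25]: (0.10+0.10)/2 × 0.25 = 0.025
  [15.25→18.25]: (0.10+0.04)/2 × 3 = 0.21
  [18.25→19.25]: (0.04+0.03)/2 × 1 = 0.035
  Sum = 42.78 mg/L·hr

AUC = 42.8 mg/L·hr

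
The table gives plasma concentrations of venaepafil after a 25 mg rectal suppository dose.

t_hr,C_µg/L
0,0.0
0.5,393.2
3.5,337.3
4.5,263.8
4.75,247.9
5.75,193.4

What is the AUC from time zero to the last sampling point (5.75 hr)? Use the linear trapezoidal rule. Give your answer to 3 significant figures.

AUC = 1780 µg/L·hr

Trapezoidal AUC_0→5.75:
  [0→0.5]: (0.0+393.2)/2 × 0.5 = 98.3
  [0.5→3.5]: (393.2+337.3)/2 × 3 = 1095.75
  [3.5→4.5]: (337.3+263.8)/2 × 1 = 300.55
  [4.5→4.75]: (263.8+247.9)/2 × 0.25 = 63.9625
  [4.75→5.75]: (247.9+193.4)/2 × 1 = 220.65
  Sum = 1779.2125 µg/L·hr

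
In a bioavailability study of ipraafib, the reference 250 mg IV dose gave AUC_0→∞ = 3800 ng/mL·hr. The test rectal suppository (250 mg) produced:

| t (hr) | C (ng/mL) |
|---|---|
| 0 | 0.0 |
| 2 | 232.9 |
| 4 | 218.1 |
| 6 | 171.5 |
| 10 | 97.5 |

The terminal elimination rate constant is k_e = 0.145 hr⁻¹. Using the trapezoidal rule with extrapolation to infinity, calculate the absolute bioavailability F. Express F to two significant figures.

Trapezoidal AUC_0→10 (rectal suppository):
  [0→2]: (0.0+232.9)/2 × 2 = 232.9
  [2→4]: (232.9+218.1)/2 × 2 = 451.0
  [4→6]: (218.1+171.5)/2 × 2 = 389.6
  [6→10]: (171.5+97.5)/2 × 4 = 538.0
  Sum = 1611.5 ng/mL·hr
Tail: C_last/k_e = 97.5/0.145 = 672.414
AUC_0→∞ (rectal suppository) = 1611.5 + 672.414 = 2283.914 ng/mL·hr
F = (AUC_ev/D_ev)/(AUC_iv/D_iv) = (2283.914/250)/(3800/250) = 9.135656/15.2 = 0.6010

F = 0.60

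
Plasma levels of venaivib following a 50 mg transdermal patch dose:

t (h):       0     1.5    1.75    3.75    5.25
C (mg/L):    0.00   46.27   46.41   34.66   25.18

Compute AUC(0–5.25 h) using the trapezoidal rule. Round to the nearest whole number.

Trapezoidal AUC_0→5.25:
  [0→1.5]: (0.00+46.27)/2 × 1.5 = 34.7025
  [1.5→1.75]: (46.27+46.41)/2 × 0.25 = 11.585
  [1.75→3.75]: (46.41+34.66)/2 × 2 = 81.07
  [3.75→5.25]: (34.66+25.18)/2 × 1.5 = 44.88
  Sum = 172.2375 mg/L·h

AUC = 172 mg/L·h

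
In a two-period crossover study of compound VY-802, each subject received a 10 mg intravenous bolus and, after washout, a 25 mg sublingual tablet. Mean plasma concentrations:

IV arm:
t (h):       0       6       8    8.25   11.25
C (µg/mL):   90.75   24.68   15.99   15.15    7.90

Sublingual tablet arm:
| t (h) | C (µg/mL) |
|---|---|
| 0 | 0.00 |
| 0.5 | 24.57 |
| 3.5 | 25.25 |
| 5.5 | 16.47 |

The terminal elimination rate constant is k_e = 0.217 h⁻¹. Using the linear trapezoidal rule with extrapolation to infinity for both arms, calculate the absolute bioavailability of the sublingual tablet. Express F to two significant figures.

Trapezoidal AUC_0→11.25 (IV):
  [0→6]: (90.75+24.68)/2 × 6 = 346.29
  [6→8]: (24.68+15.99)/2 × 2 = 40.67
  [8→8.25]: (15.99+15.15)/2 × 0.25 = 3.8925
  [8.25→11.25]: (15.15+7.90)/2 × 3 = 34.575
  Sum = 425.4275 µg/mL·h
IV tail: 7.90/0.217 = 36.406; AUC_iv,0→∞ = 425.4275 + 36.406 = 461.8335 µg/mL·h
Trapezoidal AUC_0→5.5 (sublingual tablet):
  [0→0.5]: (0.00+24.57)/2 × 0.5 = 6.1425
  [0.5→3.5]: (24.57+25.25)/2 × 3 = 74.73
  [3.5→5.5]: (25.25+16.47)/2 × 2 = 41.72
  Sum = 122.5925 µg/mL·h
sublingual tablet tail: 16.47/0.217 = 75.899; AUC_ev,0→∞ = 122.5925 + 75.899 = 198.4915 µg/mL·h
F = (AUC_ev/D_ev)/(AUC_iv/D_iv) = (198.4915/25)/(461.8335/10) = 7.93966/46.18335 = 0.1719

F = 0.17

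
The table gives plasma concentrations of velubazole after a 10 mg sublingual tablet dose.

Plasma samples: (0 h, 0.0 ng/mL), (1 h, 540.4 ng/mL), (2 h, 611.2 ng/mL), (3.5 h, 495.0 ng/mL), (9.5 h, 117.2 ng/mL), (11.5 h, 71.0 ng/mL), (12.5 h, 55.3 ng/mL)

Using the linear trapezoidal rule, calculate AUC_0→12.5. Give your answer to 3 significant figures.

Trapezoidal AUC_0→12.5:
  [0→1]: (0.0+540.4)/2 × 1 = 270.2
  [1→2]: (540.4+611.2)/2 × 1 = 575.8
  [2→3.5]: (611.2+495.0)/2 × 1.5 = 829.65
  [3.5→9.5]: (495.0+117.2)/2 × 6 = 1836.6
  [9.5→11.5]: (117.2+71.0)/2 × 2 = 188.2
  [11.5→12.5]: (71.0+55.3)/2 × 1 = 63.15
  Sum = 3763.6 ng/mL·h

AUC = 3760 ng/mL·h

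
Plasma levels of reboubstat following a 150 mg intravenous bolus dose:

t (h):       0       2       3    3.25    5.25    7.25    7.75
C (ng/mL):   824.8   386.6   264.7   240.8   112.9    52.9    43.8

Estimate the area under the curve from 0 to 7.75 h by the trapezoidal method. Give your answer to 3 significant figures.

AUC = 2140 ng/mL·h

Trapezoidal AUC_0→7.75:
  [0→2]: (824.8+386.6)/2 × 2 = 1211.4
  [2→3]: (386.6+264.7)/2 × 1 = 325.65
  [3→3.25]: (264.7+240.8)/2 × 0.25 = 63.1875
  [3.25→5.25]: (240.8+112.9)/2 × 2 = 353.7
  [5.25→7.25]: (112.9+52.9)/2 × 2 = 165.8
  [7.25→7.75]: (52.9+43.8)/2 × 0.5 = 24.175
  Sum = 2143.9125 ng/mL·h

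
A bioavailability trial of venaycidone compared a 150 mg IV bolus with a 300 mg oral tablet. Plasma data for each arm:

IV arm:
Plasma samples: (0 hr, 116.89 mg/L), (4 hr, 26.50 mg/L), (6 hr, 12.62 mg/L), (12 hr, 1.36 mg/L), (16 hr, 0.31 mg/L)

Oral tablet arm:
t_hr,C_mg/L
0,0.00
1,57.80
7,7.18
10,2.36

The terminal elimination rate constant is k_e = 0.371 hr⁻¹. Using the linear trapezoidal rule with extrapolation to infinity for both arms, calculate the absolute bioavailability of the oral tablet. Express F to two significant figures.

F = 0.33

Trapezoidal AUC_0→16 (IV):
  [0→4]: (116.89+26.50)/2 × 4 = 286.78
  [4→6]: (26.50+12.62)/2 × 2 = 39.12
  [6→12]: (12.62+1.36)/2 × 6 = 41.94
  [12→16]: (1.36+0.31)/2 × 4 = 3.34
  Sum = 371.18 mg/L·hr
IV tail: 0.31/0.371 = 0.836; AUC_iv,0→∞ = 371.18 + 0.836 = 372.016 mg/L·hr
Trapezoidal AUC_0→10 (oral tablet):
  [0→1]: (0.00+57.80)/2 × 1 = 28.9
  [1→7]: (57.80+7.18)/2 × 6 = 194.94
  [7→10]: (7.18+2.36)/2 × 3 = 14.31
  Sum = 238.15 mg/L·hr
oral tablet tail: 2.36/0.371 = 6.361; AUC_ev,0→∞ = 238.15 + 6.361 = 244.511 mg/L·hr
F = (AUC_ev/D_ev)/(AUC_iv/D_iv) = (244.511/300)/(372.016/150) = 0.815037/2.48011 = 0.3286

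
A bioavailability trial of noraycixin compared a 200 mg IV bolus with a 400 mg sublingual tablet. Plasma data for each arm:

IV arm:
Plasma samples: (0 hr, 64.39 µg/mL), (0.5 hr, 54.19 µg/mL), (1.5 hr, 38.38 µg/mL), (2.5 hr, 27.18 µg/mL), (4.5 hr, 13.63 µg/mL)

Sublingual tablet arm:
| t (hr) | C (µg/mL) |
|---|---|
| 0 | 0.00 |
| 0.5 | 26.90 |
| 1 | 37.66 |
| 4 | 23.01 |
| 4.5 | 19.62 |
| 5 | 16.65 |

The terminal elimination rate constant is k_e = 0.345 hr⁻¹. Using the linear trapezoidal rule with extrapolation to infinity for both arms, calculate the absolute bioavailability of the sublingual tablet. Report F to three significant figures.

F = 0.481

Trapezoidal AUC_0→4.5 (IV):
  [0→0.5]: (64.39+54.19)/2 × 0.5 = 29.645
  [0.5→1.5]: (54.19+38.38)/2 × 1 = 46.285
  [1.5→2.5]: (38.38+27.18)/2 × 1 = 32.78
  [2.5→4.5]: (27.18+13.63)/2 × 2 = 40.81
  Sum = 149.52 µg/mL·hr
IV tail: 13.63/0.345 = 39.507; AUC_iv,0→∞ = 149.52 + 39.507 = 189.027 µg/mL·hr
Trapezoidal AUC_0→5 (sublingual tablet):
  [0→0.5]: (0.00+26.90)/2 × 0.5 = 6.725
  [0.5→1]: (26.90+37.66)/2 × 0.5 = 16.14
  [1→4]: (37.66+23.01)/2 × 3 = 91.005
  [4→4.5]: (23.01+19.62)/2 × 0.5 = 10.6575
  [4.5→5]: (19.62+16.65)/2 × 0.5 = 9.0675
  Sum = 133.595 µg/mL·hr
sublingual tablet tail: 16.65/0.345 = 48.261; AUC_ev,0→∞ = 133.595 + 48.261 = 181.856 µg/mL·hr
F = (AUC_ev/D_ev)/(AUC_iv/D_iv) = (181.856/400)/(189.027/200) = 0.45464/0.945135 = 0.4810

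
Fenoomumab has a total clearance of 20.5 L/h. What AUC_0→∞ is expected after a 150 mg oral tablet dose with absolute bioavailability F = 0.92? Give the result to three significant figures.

AUC_0→∞ = F × Dose / CL
        = 0.92 × 150 / 20.5 = 6.73171 mg/L·h

AUC = 6.73 mg/L·h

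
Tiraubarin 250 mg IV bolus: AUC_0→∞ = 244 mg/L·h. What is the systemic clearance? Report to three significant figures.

CL = Dose_iv / AUC_0→∞
   = 250 / 244 = 1.02459 L/h

CL = 1.02 L/h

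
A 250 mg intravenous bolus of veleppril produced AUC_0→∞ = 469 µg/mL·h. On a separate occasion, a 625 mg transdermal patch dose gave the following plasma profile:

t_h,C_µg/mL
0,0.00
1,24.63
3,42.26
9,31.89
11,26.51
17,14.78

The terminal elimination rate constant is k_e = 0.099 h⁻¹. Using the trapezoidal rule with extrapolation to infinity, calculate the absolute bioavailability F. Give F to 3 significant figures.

F = 0.540

Trapezoidal AUC_0→17 (transdermal patch):
  [0→1]: (0.00+24.63)/2 × 1 = 12.315
  [1→3]: (24.63+42.26)/2 × 2 = 66.89
  [3→9]: (42.26+31.89)/2 × 6 = 222.45
  [9→11]: (31.89+26.51)/2 × 2 = 58.4
  [11→17]: (26.51+14.78)/2 × 6 = 123.87
  Sum = 483.925 µg/mL·h
Tail: C_last/k_e = 14.78/0.099 = 149.293
AUC_0→∞ (transdermal patch) = 483.925 + 149.293 = 633.218 µg/mL·h
F = (AUC_ev/D_ev)/(AUC_iv/D_iv) = (633.218/625)/(469/250) = 1.0131488/1.876 = 0.5401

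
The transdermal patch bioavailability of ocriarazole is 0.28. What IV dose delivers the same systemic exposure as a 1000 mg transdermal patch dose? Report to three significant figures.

D_iv = 280 mg

Systemic exposure from an extravascular dose = F × D_ev, so the equivalent IV dose is F × D_ev.
D_iv = F × D_ev = 0.28 × 1000 = 280 mg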